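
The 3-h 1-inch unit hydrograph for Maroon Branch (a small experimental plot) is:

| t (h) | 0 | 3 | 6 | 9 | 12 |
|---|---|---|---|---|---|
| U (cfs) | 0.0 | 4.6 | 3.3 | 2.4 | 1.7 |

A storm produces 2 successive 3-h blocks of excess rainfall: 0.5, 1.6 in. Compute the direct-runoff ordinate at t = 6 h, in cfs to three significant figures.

Q ≈ 9.01 cfs

By discrete convolution, Q_j = Σ (P_i / 1 in) · U_{j−i}.
At t = 6 h (j=2): Q = (0.5/1)·3.3 + (1.6/1)·4.6 = 9.01 cfs.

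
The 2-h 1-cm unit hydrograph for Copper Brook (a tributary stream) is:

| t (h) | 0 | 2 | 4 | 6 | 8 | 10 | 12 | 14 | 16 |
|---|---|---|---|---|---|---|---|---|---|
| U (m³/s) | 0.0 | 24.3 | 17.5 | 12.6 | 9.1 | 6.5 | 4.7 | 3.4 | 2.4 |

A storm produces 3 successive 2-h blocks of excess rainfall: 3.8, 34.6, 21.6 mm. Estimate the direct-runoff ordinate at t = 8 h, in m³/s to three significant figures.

Q ≈ 84.9 m³/s

By discrete convolution, Q_j = Σ (P_i / 10 mm) · U_{j−i}.
At t = 8 h (j=4): Q = (3.8/10)·9.1 + (34.6/10)·12.6 + (21.6/10)·17.5 = 84.9 m³/s.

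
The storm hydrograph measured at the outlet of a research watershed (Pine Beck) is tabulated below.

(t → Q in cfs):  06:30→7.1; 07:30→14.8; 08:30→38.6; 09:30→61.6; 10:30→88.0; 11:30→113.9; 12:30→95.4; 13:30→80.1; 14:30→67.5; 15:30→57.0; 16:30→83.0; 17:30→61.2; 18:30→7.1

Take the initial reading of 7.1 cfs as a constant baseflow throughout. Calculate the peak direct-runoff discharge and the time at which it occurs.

Subtracting baseflow gives direct-runoff ordinates: 0.0, 7.7, 31.5, 54.5, 80.9, 106.8, 88.3, 73.0, 60.4, 49.9, 75.9, 54.1, 0.0 cfs.
The maximum is 106.8 cfs, occurring at the reading for t = 11:30.

Q_p = 106.8 cfs at t = 11:30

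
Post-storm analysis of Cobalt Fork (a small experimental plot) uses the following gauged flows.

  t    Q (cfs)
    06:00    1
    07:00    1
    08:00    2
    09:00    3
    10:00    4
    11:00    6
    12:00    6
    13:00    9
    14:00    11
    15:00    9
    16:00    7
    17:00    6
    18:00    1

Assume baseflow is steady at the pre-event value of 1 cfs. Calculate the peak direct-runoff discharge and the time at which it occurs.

Q_p = 10.0 cfs at t = 14:00

Subtracting baseflow gives direct-runoff ordinates: 0.0, 0.0, 1.0, 2.0, 3.0, 5.0, 5.0, 8.0, 10.0, 8.0, 6.0, 5.0, 0.0 cfs.
The maximum is 10.0 cfs, occurring at the reading for t = 14:00.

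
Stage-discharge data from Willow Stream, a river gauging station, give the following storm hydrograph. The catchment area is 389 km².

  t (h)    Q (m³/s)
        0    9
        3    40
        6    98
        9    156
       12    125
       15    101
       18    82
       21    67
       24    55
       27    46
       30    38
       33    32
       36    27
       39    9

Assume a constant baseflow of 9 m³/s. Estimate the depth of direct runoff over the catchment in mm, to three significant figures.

Direct runoff: 0.0, 31.0, 89.0, 147.0, 116.0, 92.0, 73.0, 58.0, 46.0, 37.0, 29.0, 23.0, 18.0, 0.0 m³/s; ΣQ_DR = 759.0 m³/s.
V = ΣQ_DR · Δt = 759.0 × 10800 s = 8.197 × 10^6 m³.
Over A = 389 km², depth = V / A = 21.1 mm.

d ≈ 21.1 mm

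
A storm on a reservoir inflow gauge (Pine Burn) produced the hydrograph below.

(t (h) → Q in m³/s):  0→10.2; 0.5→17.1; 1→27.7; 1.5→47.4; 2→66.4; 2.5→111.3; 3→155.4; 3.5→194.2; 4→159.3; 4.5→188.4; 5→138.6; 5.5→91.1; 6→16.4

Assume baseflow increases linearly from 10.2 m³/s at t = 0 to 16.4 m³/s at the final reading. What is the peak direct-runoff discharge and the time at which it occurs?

Q_p = 180.38 m³/s at t = 3.5 h

Subtracting baseflow gives direct-runoff ordinates: 0.00, 6.38, 16.47, 35.65, 54.13, 98.52, 142.10, 180.38, 144.97, 173.55, 123.23, 75.22, 0.00 m³/s.
The maximum is 180.38 m³/s, occurring at the reading for t = 3.5 h.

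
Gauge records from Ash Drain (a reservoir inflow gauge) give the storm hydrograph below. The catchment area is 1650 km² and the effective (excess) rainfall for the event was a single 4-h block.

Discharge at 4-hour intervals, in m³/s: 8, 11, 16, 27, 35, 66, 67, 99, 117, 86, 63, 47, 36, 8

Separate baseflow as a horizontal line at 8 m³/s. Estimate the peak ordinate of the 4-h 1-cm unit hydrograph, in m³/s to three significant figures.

Direct runoff: 0.0, 3.0, 8.0, 19.0, 27.0, 58.0, 59.0, 91.0, 109.0, 78.0, 55.0, 39.0, 28.0, 0.0 m³/s; ΣQ_DR = 574.0 m³/s, peak = 109.0 m³/s.
Runoff depth d = ΣQ_DR·Δt / A = 574.0 × 14400 / (1650 km²) = 5.009 mm.
The 1-cm UH is the DRH scaled by (10 mm)/d, so U_p = 109.0 × 10/5.009 = 218 m³/s.

U_p ≈ 218 m³/s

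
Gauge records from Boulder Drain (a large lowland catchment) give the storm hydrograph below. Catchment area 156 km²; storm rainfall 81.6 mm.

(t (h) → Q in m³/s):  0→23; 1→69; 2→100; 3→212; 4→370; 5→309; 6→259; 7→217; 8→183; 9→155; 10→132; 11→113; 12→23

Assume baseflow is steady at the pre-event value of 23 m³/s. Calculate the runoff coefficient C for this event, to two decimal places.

ΣQ_DR = 1866 m³/s; V = ΣQ_DR·Δt = 6.718 × 10^6 m³.
Runoff depth d = V / A = 43.06 mm.
C = d / P = 43.06 / 81.6 = 0.53.

C ≈ 0.53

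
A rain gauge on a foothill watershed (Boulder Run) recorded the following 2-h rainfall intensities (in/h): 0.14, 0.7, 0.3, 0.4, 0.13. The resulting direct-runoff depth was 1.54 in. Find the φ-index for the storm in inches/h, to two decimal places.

φ ≈ 0.21 in/h

Only the 3 blocks with intensity above φ contribute runoff: 0.7, 0.3, 0.4 in/h.
Σ(I−φ)·Δt = d  ⇒  (0.7+0.3+0.4 − 3φ)·2 = 1.54
φ = (1.400 − 1.54/2) / 3 = 0.21 in/h.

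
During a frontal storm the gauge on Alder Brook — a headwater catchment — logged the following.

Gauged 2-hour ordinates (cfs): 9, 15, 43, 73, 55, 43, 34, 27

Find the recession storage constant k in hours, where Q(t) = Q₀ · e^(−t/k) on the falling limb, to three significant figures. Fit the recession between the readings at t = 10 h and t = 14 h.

On the falling limb, Q drops from 43 to 27 cfs between t = 10 h and t = 14 h (Δt = 4 h).
k = −Δt / ln(Q₂/Q₁) = −4 / ln(27/43) = 8.60 h.

k ≈ 8.60 h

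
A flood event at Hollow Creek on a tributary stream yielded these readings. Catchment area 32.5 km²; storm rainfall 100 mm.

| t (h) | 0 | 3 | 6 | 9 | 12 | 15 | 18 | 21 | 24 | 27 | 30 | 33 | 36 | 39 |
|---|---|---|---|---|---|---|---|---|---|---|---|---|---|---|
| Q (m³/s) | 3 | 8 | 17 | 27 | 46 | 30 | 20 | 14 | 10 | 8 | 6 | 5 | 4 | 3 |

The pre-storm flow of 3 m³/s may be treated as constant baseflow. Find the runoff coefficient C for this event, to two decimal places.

C ≈ 0.53

ΣQ_DR = 159.0 m³/s; V = ΣQ_DR·Δt = 1.717 × 10^6 m³.
Runoff depth d = V / A = 52.84 mm.
C = d / P = 52.84 / 100 = 0.53.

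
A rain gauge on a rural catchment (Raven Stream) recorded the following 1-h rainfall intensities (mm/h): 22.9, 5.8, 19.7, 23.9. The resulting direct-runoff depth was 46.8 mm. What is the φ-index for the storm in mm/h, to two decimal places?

φ ≈ 6.57 mm/h

Only the 3 blocks with intensity above φ contribute runoff: 22.9, 19.7, 23.9 mm/h.
Σ(I−φ)·Δt = d  ⇒  (22.9+19.7+23.9 − 3φ)·1 = 46.8
φ = (66.50 − 46.8/1) / 3 = 6.57 mm/h.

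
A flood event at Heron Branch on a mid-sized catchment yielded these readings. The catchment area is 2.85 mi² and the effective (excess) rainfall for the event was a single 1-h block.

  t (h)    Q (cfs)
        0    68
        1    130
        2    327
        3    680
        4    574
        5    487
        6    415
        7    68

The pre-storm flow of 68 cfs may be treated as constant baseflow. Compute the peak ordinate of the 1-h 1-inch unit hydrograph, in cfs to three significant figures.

U_p ≈ 510 cfs

Direct runoff: 0.0, 62.0, 259.0, 612.0, 506.0, 419.0, 347.0, 0.0 cfs; ΣQ_DR = 2205 cfs, peak = 612.0 cfs.
Runoff depth d = ΣQ_DR·Δt / A = 2205 × 3600 / (2.85 mi²) = 1.199 in.
The 1-inch UH is the DRH scaled by (1 in)/d, so U_p = 612.0 × 1/1.199 = 510 cfs.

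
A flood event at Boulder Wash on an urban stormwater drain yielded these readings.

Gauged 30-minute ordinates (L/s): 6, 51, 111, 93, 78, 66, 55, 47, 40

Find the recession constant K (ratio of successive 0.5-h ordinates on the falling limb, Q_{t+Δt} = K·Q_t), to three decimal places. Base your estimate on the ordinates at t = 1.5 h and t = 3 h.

Using the recession-limb readings at t = 1.5 h and t = 3 h: Q falls from 93 to 55 L/s over 3 intervals.
K = (Q₂/Q₁)^(1/3) = (55/93)^(1/3) = 0.839.

K ≈ 0.839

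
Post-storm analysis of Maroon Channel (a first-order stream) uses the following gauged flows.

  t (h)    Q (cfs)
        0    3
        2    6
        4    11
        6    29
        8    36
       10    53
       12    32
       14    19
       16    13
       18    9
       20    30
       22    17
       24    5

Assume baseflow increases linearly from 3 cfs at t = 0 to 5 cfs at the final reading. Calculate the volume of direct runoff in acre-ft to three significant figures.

V ≈ 34.9 acre-ft

Direct-runoff ordinates (Q − Q_b): 0.00, 2.83, 7.67, 25.50, 32.33, 49.17, 28.00, 14.83, 8.67, 4.50, 25.33, 12.17, 0.00 cfs.
ΣQ_DR = 211.0 cfs.
With Δt = 2 h = 7200 s, V = ΣQ_DR · Δt = 211.0 × 7200 = 1.52 × 10^6 ft³ = 34.9 acre-ft.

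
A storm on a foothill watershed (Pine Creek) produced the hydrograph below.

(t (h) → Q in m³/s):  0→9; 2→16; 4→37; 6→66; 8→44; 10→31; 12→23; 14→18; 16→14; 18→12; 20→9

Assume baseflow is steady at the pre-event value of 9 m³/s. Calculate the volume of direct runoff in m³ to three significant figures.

Direct-runoff ordinates (Q − Q_b): 0.0, 7.0, 28.0, 57.0, 35.0, 22.0, 14.0, 9.0, 5.0, 3.0, 0.0 m³/s.
ΣQ_DR = 180.0 m³/s.
With Δt = 2 h = 7200 s, V = ΣQ_DR · Δt = 180.0 × 7200 = 1.30 × 10^6 m³.

V ≈ 1.30 × 10^6 m³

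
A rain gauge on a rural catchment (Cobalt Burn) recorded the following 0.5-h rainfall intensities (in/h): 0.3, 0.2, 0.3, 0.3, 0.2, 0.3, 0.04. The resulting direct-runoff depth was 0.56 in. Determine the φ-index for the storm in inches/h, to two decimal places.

φ ≈ 0.08 in/h

Only the 6 blocks with intensity above φ contribute runoff: 0.3, 0.2, 0.3, 0.3, 0.2, 0.3 in/h.
Σ(I−φ)·Δt = d  ⇒  (0.3+0.2+0.3+0.3+0.2+0.3 − 6φ)·0.5 = 0.56
φ = (1.600 − 0.56/0.5) / 6 = 0.08 in/h.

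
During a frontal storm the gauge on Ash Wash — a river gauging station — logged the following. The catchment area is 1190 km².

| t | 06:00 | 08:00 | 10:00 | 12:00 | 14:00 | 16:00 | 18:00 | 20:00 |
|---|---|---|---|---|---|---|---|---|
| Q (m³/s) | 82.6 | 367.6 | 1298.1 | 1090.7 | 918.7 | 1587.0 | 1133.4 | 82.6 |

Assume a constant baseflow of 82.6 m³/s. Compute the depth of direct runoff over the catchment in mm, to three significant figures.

d ≈ 35.7 mm

Direct runoff: 0.0, 285.0, 1215.5, 1008.1, 836.1, 1504.4, 1050.8, 0.0 m³/s; ΣQ_DR = 5900 m³/s.
V = ΣQ_DR · Δt = 5900 × 7200 s = 4.248 × 10^7 m³.
Over A = 1190 km², depth = V / A = 35.7 mm.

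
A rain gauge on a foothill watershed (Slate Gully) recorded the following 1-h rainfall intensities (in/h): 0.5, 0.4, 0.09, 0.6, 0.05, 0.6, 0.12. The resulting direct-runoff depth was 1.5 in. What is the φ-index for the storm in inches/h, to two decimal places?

Only the 4 blocks with intensity above φ contribute runoff: 0.5, 0.4, 0.6, 0.6 in/h.
Σ(I−φ)·Δt = d  ⇒  (0.5+0.4+0.6+0.6 − 4φ)·1 = 1.5
φ = (2.100 − 1.5/1) / 4 = 0.15 in/h.

φ ≈ 0.15 in/h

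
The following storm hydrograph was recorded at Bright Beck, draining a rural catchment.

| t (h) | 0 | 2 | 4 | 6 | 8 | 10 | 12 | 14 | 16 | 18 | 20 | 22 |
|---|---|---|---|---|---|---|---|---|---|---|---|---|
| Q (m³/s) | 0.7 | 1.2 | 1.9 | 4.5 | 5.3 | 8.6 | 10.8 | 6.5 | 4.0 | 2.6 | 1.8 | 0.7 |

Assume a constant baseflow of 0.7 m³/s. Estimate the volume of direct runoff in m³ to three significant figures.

Direct-runoff ordinates (Q − Q_b): 0.0, 0.5, 1.2, 3.8, 4.6, 7.9, 10.1, 5.8, 3.3, 1.9, 1.1, 0.0 m³/s.
ΣQ_DR = 40.20 m³/s.
With Δt = 2 h = 7200 s, V = ΣQ_DR · Δt = 40.20 × 7200 = 2.89 × 10^5 m³.

V ≈ 2.89 × 10^5 m³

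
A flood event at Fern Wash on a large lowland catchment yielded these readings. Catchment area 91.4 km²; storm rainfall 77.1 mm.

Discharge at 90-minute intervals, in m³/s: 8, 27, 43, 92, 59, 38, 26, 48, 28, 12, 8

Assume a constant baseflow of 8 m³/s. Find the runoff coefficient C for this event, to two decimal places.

ΣQ_DR = 301.0 m³/s; V = ΣQ_DR·Δt = 1.625 × 10^6 m³.
Runoff depth d = V / A = 17.78 mm.
C = d / P = 17.78 / 77.1 = 0.23.

C ≈ 0.23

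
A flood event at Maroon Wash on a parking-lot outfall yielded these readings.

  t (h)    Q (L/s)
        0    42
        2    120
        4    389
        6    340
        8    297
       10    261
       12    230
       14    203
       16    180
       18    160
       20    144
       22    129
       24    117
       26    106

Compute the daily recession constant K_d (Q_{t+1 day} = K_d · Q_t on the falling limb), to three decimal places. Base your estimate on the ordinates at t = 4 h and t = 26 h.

K_d ≈ 0.242

Between t = 4 h and t = 26 h the flow falls from 389 to 106 L/s over 11×2 h = 22 h.
Per-interval ratio K = (106/389)^(1/11) = 0.8885; K_d = K^(24/2) = 0.242.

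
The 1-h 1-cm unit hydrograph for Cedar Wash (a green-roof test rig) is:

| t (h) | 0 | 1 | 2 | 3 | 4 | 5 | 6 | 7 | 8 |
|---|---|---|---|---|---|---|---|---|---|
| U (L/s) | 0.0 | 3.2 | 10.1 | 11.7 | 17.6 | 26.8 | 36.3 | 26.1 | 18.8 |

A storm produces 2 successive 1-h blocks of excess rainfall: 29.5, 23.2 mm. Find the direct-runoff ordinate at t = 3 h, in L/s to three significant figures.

By discrete convolution, Q_j = Σ (P_i / 10 mm) · U_{j−i}.
At t = 3 h (j=3): Q = (29.5/10)·11.7 + (23.2/10)·10.1 = 57.9 L/s.

Q ≈ 57.9 L/s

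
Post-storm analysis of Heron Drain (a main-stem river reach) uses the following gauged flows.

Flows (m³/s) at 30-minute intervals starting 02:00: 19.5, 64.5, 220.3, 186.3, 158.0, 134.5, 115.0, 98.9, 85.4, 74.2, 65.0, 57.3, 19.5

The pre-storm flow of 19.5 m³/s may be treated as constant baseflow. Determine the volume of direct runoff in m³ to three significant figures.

Direct-runoff ordinates (Q − Q_b): 0.0, 45.0, 200.8, 166.8, 138.5, 115.0, 95.5, 79.4, 65.9, 54.7, 45.5, 37.8, 0.0 m³/s.
ΣQ_DR = 1045 m³/s.
With Δt = 0.5 h = 1800 s, V = ΣQ_DR · Δt = 1045 × 1800 = 1.88 × 10^6 m³.

V ≈ 1.88 × 10^6 m³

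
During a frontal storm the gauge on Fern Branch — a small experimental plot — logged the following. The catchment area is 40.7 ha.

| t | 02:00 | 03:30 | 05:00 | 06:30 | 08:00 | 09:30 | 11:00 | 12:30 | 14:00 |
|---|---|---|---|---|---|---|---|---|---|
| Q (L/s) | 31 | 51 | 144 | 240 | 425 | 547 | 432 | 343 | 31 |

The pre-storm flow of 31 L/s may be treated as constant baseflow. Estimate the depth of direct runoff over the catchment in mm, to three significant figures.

d ≈ 26.1 mm

Direct runoff: 0.0, 20.0, 113.0, 209.0, 394.0, 516.0, 401.0, 312.0, 0.0 L/s; ΣQ_DR = 1965 L/s.
V = ΣQ_DR · Δt = 1965 × 5400 s = 1.061 × 10^7 L.
Over A = 40.7 ha, depth = V / A = 26.1 mm.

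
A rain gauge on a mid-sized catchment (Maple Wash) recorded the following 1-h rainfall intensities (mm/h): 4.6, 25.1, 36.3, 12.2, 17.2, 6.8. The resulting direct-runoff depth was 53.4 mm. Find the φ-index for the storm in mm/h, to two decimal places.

Only the 4 blocks with intensity above φ contribute runoff: 25.1, 36.3, 12.2, 17.2 mm/h.
Σ(I−φ)·Δt = d  ⇒  (25.1+36.3+12.2+17.2 − 4φ)·1 = 53.4
φ = (90.80 − 53.4/1) / 4 = 9.35 mm/h.

φ ≈ 9.35 mm/h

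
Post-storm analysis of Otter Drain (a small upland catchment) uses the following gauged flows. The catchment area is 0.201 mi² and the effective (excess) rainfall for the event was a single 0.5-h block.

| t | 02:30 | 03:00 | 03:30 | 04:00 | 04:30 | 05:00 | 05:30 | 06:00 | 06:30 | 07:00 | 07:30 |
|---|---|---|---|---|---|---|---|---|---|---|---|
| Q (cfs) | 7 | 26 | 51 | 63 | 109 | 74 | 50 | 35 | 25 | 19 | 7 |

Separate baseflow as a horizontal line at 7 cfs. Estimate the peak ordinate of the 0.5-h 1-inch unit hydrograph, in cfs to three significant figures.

Direct runoff: 0.0, 19.0, 44.0, 56.0, 102.0, 67.0, 43.0, 28.0, 18.0, 12.0, 0.0 cfs; ΣQ_DR = 389.0 cfs, peak = 102.0 cfs.
Runoff depth d = ΣQ_DR·Δt / A = 389.0 × 1800 / (0.201 mi²) = 1.499 in.
The 1-inch UH is the DRH scaled by (1 in)/d, so U_p = 102.0 × 1/1.499 = 68.0 cfs.

U_p ≈ 68.0 cfs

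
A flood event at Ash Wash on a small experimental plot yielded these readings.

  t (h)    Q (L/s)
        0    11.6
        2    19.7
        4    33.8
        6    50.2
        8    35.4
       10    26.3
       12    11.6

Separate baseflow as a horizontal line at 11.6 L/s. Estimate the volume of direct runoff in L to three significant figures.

Direct-runoff ordinates (Q − Q_b): 0.0, 8.1, 22.2, 38.6, 23.8, 14.7, 0.0 L/s.
ΣQ_DR = 107.4 L/s.
With Δt = 2 h = 7200 s, V = ΣQ_DR · Δt = 107.4 × 7200 = 7.73 × 10^5 L.

V ≈ 7.73 × 10^5 L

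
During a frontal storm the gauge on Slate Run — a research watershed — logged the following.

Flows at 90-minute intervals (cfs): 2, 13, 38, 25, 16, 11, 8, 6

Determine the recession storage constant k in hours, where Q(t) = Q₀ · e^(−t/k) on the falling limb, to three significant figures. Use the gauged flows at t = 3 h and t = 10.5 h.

k ≈ 4.06 h

On the falling limb, Q drops from 38 to 6 cfs between t = 3 h and t = 10.5 h (Δt = 7.5 h).
k = −Δt / ln(Q₂/Q₁) = −7.5 / ln(6/38) = 4.06 h.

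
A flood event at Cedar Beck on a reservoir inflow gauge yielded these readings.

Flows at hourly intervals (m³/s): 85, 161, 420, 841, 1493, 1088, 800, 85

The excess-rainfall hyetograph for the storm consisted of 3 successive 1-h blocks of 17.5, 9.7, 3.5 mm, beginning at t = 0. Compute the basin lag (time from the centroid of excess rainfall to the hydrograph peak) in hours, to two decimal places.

Centroid of excess rainfall: t_c = Σ P_i·t̄_i / ΣP_i = 1.0440 h (block centres at 0.5, 1.5, 2.5 h).
Hydrograph peak occurs at t = 4 h, so basin lag t_L = 4 − 1.0440 = 2.96 h.

t_L ≈ 2.96 h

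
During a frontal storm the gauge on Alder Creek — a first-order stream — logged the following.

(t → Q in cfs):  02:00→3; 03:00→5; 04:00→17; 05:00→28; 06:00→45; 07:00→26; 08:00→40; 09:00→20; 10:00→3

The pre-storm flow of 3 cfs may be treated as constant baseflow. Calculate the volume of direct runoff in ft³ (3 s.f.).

Direct-runoff ordinates (Q − Q_b): 0.0, 2.0, 14.0, 25.0, 42.0, 23.0, 37.0, 17.0, 0.0 cfs.
ΣQ_DR = 160.0 cfs.
With Δt = 1 h = 3600 s, V = ΣQ_DR · Δt = 160.0 × 3600 = 5.76 × 10^5 ft³.

V ≈ 5.76 × 10^5 ft³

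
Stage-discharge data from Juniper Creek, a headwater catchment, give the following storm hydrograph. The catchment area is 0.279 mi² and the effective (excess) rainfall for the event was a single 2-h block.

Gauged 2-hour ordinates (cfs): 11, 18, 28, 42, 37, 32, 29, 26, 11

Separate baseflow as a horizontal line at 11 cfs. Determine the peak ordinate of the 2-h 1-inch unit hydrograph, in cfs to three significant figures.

U_p ≈ 20.7 cfs

Direct runoff: 0.0, 7.0, 17.0, 31.0, 26.0, 21.0, 18.0, 15.0, 0.0 cfs; ΣQ_DR = 135.0 cfs, peak = 31.0 cfs.
Runoff depth d = ΣQ_DR·Δt / A = 135.0 × 7200 / (0.279 mi²) = 1.500 in.
The 1-inch UH is the DRH scaled by (1 in)/d, so U_p = 31.0 × 1/1.500 = 20.7 cfs.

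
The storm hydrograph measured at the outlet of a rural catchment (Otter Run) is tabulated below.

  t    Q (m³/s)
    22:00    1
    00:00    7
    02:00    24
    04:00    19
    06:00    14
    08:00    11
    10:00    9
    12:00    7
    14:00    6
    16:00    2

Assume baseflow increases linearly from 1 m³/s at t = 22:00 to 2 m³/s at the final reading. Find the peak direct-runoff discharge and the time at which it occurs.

Subtracting baseflow gives direct-runoff ordinates: 0.00, 5.89, 22.78, 17.67, 12.56, 9.44, 7.33, 5.22, 4.11, 0.00 m³/s.
The maximum is 22.78 m³/s, occurring at the reading for t = 02:00.

Q_p = 22.78 m³/s at t = 02:00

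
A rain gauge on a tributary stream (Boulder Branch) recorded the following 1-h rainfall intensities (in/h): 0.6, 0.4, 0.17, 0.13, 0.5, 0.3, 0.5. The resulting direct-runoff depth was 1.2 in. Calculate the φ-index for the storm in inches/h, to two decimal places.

φ ≈ 0.22 in/h

Only the 5 blocks with intensity above φ contribute runoff: 0.6, 0.4, 0.5, 0.3, 0.5 in/h.
Σ(I−φ)·Δt = d  ⇒  (0.6+0.4+0.5+0.3+0.5 − 5φ)·1 = 1.2
φ = (2.300 − 1.2/1) / 5 = 0.22 in/h.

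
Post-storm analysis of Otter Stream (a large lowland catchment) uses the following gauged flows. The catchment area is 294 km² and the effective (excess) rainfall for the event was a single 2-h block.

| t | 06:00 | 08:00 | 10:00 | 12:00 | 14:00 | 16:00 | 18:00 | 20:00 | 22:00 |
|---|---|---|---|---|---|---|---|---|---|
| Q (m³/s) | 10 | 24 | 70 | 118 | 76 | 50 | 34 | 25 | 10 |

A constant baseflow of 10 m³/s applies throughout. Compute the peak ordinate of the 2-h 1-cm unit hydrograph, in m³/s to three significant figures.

U_p ≈ 135 m³/s

Direct runoff: 0.0, 14.0, 60.0, 108.0, 66.0, 40.0, 24.0, 15.0, 0.0 m³/s; ΣQ_DR = 327.0 m³/s, peak = 108.0 m³/s.
Runoff depth d = ΣQ_DR·Δt / A = 327.0 × 7200 / (294 km²) = 8.008 mm.
The 1-cm UH is the DRH scaled by (10 mm)/d, so U_p = 108.0 × 10/8.008 = 135 m³/s.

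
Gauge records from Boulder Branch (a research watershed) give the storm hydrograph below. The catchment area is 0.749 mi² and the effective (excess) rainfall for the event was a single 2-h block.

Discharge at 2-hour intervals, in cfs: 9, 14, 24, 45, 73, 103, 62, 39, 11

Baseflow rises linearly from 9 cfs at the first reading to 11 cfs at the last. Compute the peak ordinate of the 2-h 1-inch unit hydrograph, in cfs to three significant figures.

Direct runoff: 0.00, 4.75, 14.50, 35.25, 63.00, 92.75, 51.50, 28.25, 0.00 cfs; ΣQ_DR = 290.0 cfs, peak = 92.75 cfs.
Runoff depth d = ΣQ_DR·Δt / A = 290.0 × 7200 / (0.749 mi²) = 1.200 in.
The 1-inch UH is the DRH scaled by (1 in)/d, so U_p = 92.75 × 1/1.200 = 77.3 cfs.

U_p ≈ 77.3 cfs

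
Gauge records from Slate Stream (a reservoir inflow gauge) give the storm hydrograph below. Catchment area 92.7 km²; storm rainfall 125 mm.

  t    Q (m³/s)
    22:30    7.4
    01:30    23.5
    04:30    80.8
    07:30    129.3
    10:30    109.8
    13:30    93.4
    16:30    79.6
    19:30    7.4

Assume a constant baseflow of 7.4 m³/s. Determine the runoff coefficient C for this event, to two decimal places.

ΣQ_DR = 472.0 m³/s; V = ΣQ_DR·Δt = 5.098 × 10^6 m³.
Runoff depth d = V / A = 54.99 mm.
C = d / P = 54.99 / 125 = 0.44.

C ≈ 0.44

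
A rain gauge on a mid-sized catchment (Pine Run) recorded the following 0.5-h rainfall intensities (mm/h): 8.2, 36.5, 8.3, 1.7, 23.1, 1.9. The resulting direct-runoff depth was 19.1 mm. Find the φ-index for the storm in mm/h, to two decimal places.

φ ≈ 10.70 mm/h

Only the 2 blocks with intensity above φ contribute runoff: 36.5, 23.1 mm/h.
Σ(I−φ)·Δt = d  ⇒  (36.5+23.1 − 2φ)·0.5 = 19.1
φ = (59.60 − 19.1/0.5) / 2 = 10.70 mm/h.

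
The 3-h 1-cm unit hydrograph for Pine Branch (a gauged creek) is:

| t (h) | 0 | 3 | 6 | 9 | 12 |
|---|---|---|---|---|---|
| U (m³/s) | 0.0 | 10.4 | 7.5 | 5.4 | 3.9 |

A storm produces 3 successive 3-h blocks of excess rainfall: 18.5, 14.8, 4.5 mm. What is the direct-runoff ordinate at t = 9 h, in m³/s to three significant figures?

By discrete convolution, Q_j = Σ (P_i / 10 mm) · U_{j−i}.
At t = 9 h (j=3): Q = (18.5/10)·5.4 + (14.8/10)·7.5 + (4.5/10)·10.4 = 25.8 m³/s.

Q ≈ 25.8 m³/s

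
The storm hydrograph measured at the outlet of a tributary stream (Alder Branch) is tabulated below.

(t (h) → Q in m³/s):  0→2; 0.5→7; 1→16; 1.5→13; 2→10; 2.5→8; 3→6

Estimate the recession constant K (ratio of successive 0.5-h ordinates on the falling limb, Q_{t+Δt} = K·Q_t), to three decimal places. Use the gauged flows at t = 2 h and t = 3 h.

K ≈ 0.775

Using the recession-limb readings at t = 2 h and t = 3 h: Q falls from 10 to 6 m³/s over 2 intervals.
K = (Q₂/Q₁)^(1/2) = (6/10)^(1/2) = 0.775.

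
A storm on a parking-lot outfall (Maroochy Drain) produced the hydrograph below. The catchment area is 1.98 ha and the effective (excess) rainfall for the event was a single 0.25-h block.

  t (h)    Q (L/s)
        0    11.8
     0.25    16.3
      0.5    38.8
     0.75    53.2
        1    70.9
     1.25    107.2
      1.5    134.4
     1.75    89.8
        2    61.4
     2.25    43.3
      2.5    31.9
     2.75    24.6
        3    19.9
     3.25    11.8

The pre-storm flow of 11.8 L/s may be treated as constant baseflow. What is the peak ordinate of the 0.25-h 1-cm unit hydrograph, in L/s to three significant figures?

U_p ≈ 49.0 L/s

Direct runoff: 0.0, 4.5, 27.0, 41.4, 59.1, 95.4, 122.6, 78.0, 49.6, 31.5, 20.1, 12.8, 8.1, 0.0 L/s; ΣQ_DR = 550.1 L/s, peak = 122.6 L/s.
Runoff depth d = ΣQ_DR·Δt / A = 550.1 × 900 / (1.98 ha) = 25.00 mm.
The 1-cm UH is the DRH scaled by (10 mm)/d, so U_p = 122.6 × 10/25.00 = 49.0 L/s.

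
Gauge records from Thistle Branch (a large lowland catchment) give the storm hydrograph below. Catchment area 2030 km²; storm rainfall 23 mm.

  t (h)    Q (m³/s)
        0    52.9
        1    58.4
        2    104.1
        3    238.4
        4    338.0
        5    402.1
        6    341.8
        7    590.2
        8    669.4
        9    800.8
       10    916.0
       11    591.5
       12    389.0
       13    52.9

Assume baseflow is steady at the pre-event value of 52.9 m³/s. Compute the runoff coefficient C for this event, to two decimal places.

C ≈ 0.37

ΣQ_DR = 4805 m³/s; V = ΣQ_DR·Δt = 1.730 × 10^7 m³.
Runoff depth d = V / A = 8.521 mm.
C = d / P = 8.521 / 23 = 0.37.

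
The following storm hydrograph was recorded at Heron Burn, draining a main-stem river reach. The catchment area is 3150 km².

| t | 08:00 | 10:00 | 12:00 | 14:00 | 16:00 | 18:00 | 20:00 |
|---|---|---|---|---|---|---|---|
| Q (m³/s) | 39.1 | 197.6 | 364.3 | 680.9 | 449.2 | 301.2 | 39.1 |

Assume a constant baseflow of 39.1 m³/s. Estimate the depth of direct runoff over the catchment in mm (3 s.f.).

Direct runoff: 0.0, 158.5, 325.2, 641.8, 410.1, 262.1, 0.0 m³/s; ΣQ_DR = 1798 m³/s.
V = ΣQ_DR · Δt = 1798 × 7200 s = 1.294 × 10^7 m³.
Over A = 3150 km², depth = V / A = 4.11 mm.

d ≈ 4.11 mm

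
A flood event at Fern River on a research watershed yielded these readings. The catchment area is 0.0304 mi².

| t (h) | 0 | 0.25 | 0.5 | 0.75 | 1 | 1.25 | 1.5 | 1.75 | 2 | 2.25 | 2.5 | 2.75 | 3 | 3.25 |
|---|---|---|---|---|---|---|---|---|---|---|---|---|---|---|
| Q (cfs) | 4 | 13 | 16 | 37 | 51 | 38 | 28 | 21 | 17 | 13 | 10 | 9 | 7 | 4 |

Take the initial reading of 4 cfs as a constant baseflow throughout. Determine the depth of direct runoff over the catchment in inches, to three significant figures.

d ≈ 2.70 in

Direct runoff: 0.0, 9.0, 12.0, 33.0, 47.0, 34.0, 24.0, 17.0, 13.0, 9.0, 6.0, 5.0, 3.0, 0.0 cfs; ΣQ_DR = 212.0 cfs.
V = ΣQ_DR · Δt = 212.0 × 900 s = 1.908 × 10^5 ft³.
Over A = 0.0304 mi², depth = V / A = 2.70 in.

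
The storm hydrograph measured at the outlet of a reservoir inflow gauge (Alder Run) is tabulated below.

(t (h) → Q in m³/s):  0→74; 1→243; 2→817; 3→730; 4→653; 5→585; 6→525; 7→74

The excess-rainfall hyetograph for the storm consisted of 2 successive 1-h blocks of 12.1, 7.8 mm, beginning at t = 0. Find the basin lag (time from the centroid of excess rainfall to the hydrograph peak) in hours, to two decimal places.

t_L ≈ 1.11 h

Centroid of excess rainfall: t_c = Σ P_i·t̄_i / ΣP_i = 0.8920 h (block centres at 0.5, 1.5 h).
Hydrograph peak occurs at t = 2 h, so basin lag t_L = 2 − 0.8920 = 1.11 h.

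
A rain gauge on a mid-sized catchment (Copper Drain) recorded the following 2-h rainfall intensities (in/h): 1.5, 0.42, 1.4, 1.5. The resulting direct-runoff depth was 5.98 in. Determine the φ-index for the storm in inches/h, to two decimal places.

φ ≈ 0.47 in/h

Only the 3 blocks with intensity above φ contribute runoff: 1.5, 1.4, 1.5 in/h.
Σ(I−φ)·Δt = d  ⇒  (1.5+1.4+1.5 − 3φ)·2 = 5.98
φ = (4.400 − 5.98/2) / 3 = 0.47 in/h.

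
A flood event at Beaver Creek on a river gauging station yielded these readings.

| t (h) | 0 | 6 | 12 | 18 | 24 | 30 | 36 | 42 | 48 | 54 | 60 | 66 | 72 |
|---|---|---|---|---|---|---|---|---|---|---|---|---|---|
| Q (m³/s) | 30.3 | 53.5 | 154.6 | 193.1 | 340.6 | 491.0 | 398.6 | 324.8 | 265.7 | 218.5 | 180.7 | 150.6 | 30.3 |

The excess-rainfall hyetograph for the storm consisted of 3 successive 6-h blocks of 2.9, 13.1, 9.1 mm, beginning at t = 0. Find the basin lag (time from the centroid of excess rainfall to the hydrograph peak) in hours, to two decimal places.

t_L ≈ 19.52 h

Centroid of excess rainfall: t_c = Σ P_i·t̄_i / ΣP_i = 10.4821 h (block centres at 3, 9, 15 h).
Hydrograph peak occurs at t = 30 h, so basin lag t_L = 30 − 10.4821 = 19.52 h.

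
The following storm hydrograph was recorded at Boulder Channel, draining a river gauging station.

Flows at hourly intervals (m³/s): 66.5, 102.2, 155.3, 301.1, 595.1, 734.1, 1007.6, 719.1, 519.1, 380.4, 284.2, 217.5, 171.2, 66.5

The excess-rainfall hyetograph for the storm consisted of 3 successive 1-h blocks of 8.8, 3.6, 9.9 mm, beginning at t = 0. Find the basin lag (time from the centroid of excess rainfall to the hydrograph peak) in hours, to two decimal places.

t_L ≈ 4.45 h

Centroid of excess rainfall: t_c = Σ P_i·t̄_i / ΣP_i = 1.5493 h (block centres at 0.5, 1.5, 2.5 h).
Hydrograph peak occurs at t = 6 h, so basin lag t_L = 6 − 1.5493 = 4.45 h.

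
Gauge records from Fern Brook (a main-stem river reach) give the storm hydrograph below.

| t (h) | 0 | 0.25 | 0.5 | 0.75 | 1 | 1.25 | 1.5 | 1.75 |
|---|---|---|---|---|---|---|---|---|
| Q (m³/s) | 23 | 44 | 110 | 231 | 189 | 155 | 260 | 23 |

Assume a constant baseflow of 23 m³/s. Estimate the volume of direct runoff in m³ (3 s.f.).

Direct-runoff ordinates (Q − Q_b): 0.0, 21.0, 87.0, 208.0, 166.0, 132.0, 237.0, 0.0 m³/s.
ΣQ_DR = 851.0 m³/s.
With Δt = 0.25 h = 900 s, V = ΣQ_DR · Δt = 851.0 × 900 = 7.66 × 10^5 m³.

V ≈ 7.66 × 10^5 m³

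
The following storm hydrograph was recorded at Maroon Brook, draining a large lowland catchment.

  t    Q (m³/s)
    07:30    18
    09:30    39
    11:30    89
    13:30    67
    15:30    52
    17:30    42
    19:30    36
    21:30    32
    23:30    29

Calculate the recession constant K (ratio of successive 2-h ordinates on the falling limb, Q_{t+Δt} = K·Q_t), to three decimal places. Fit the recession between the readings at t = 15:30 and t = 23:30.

Using the recession-limb readings at t = 15:30 and t = 23:30: Q falls from 52 to 29 m³/s over 4 intervals.
K = (Q₂/Q₁)^(1/4) = (29/52)^(1/4) = 0.864.

K ≈ 0.864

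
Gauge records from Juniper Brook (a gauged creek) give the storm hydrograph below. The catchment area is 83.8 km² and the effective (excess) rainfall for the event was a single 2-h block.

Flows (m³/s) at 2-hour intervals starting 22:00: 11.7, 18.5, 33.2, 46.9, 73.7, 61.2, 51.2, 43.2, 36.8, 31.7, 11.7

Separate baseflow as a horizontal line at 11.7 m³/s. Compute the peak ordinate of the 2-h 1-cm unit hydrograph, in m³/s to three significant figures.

U_p ≈ 24.8 m³/s

Direct runoff: 0.0, 6.8, 21.5, 35.2, 62.0, 49.5, 39.5, 31.5, 25.1, 20.0, 0.0 m³/s; ΣQ_DR = 291.1 m³/s, peak = 62.0 m³/s.
Runoff depth d = ΣQ_DR·Δt / A = 291.1 × 7200 / (83.8 km²) = 25.01 mm.
The 1-cm UH is the DRH scaled by (10 mm)/d, so U_p = 62.0 × 10/25.01 = 24.8 m³/s.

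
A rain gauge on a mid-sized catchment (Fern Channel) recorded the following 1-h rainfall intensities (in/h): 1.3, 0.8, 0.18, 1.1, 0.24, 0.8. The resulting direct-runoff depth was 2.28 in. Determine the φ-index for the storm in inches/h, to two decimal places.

φ ≈ 0.43 in/h

Only the 4 blocks with intensity above φ contribute runoff: 1.3, 0.8, 1.1, 0.8 in/h.
Σ(I−φ)·Δt = d  ⇒  (1.3+0.8+1.1+0.8 − 4φ)·1 = 2.28
φ = (4.000 − 2.28/1) / 4 = 0.43 in/h.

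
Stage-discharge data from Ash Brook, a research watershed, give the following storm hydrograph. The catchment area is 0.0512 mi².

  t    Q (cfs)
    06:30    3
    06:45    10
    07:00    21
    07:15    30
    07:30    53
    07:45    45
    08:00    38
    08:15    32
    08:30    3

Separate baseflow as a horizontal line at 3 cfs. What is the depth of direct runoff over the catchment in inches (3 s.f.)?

d ≈ 1.57 in

Direct runoff: 0.0, 7.0, 18.0, 27.0, 50.0, 42.0, 35.0, 29.0, 0.0 cfs; ΣQ_DR = 208.0 cfs.
V = ΣQ_DR · Δt = 208.0 × 900 s = 1.872 × 10^5 ft³.
Over A = 0.0512 mi², depth = V / A = 1.57 in.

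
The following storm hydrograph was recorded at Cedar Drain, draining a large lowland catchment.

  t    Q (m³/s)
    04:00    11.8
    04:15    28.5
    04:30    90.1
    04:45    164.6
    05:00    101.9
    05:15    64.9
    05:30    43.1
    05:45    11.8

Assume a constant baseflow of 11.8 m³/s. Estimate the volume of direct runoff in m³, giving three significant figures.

V ≈ 3.80 × 10^5 m³

Direct-runoff ordinates (Q − Q_b): 0.0, 16.7, 78.3, 152.8, 90.1, 53.1, 31.3, 0.0 m³/s.
ΣQ_DR = 422.3 m³/s.
With Δt = 0.25 h = 900 s, V = ΣQ_DR · Δt = 422.3 × 900 = 3.80 × 10^5 m³.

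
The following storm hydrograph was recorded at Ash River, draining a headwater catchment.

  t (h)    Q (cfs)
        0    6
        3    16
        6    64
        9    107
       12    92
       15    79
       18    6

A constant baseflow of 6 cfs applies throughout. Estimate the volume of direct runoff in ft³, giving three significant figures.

Direct-runoff ordinates (Q − Q_b): 0.0, 10.0, 58.0, 101.0, 86.0, 73.0, 0.0 cfs.
ΣQ_DR = 328.0 cfs.
With Δt = 3 h = 10800 s, V = ΣQ_DR · Δt = 328.0 × 10800 = 3.54 × 10^6 ft³.

V ≈ 3.54 × 10^6 ft³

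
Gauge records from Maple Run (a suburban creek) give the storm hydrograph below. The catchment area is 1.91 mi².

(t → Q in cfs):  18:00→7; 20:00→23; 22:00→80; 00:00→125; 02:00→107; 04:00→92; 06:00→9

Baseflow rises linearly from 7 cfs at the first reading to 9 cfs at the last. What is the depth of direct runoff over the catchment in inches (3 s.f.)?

d ≈ 0.628 in

Direct runoff: 0.00, 15.67, 72.33, 117.00, 98.67, 83.33, 0.00 cfs; ΣQ_DR = 387.0 cfs.
V = ΣQ_DR · Δt = 387.0 × 7200 s = 2.786 × 10^6 ft³.
Over A = 1.91 mi², depth = V / A = 0.628 in.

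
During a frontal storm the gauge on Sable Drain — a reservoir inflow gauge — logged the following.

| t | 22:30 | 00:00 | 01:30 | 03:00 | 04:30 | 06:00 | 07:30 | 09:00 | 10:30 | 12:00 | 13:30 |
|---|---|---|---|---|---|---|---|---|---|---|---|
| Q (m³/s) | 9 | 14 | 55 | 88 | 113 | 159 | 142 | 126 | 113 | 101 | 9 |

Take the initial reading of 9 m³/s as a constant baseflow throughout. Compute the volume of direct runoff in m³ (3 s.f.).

V ≈ 4.48 × 10^6 m³

Direct-runoff ordinates (Q − Q_b): 0.0, 5.0, 46.0, 79.0, 104.0, 150.0, 133.0, 117.0, 104.0, 92.0, 0.0 m³/s.
ΣQ_DR = 830.0 m³/s.
With Δt = 1.5 h = 5400 s, V = ΣQ_DR · Δt = 830.0 × 5400 = 4.48 × 10^6 m³.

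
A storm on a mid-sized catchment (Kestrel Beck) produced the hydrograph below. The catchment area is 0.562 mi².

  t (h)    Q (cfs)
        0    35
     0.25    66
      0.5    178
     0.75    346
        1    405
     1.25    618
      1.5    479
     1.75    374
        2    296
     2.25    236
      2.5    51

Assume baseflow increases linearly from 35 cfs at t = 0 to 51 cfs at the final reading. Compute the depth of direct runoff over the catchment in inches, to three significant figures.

d ≈ 1.80 in

Direct runoff: 0.00, 29.40, 139.80, 306.20, 363.60, 575.00, 434.40, 327.80, 248.20, 186.60, 0.00 cfs; ΣQ_DR = 2611 cfs.
V = ΣQ_DR · Δt = 2611 × 900 s = 2.350 × 10^6 ft³.
Over A = 0.562 mi², depth = V / A = 1.80 in.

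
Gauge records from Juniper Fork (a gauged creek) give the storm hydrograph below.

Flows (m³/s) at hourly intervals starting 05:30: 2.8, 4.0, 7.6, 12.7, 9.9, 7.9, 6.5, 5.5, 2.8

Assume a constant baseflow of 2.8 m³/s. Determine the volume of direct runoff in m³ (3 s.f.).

Direct-runoff ordinates (Q − Q_b): 0.0, 1.2, 4.8, 9.9, 7.1, 5.1, 3.7, 2.7, 0.0 m³/s.
ΣQ_DR = 34.50 m³/s.
With Δt = 1 h = 3600 s, V = ΣQ_DR · Δt = 34.50 × 3600 = 1.24 × 10^5 m³.

V ≈ 1.24 × 10^5 m³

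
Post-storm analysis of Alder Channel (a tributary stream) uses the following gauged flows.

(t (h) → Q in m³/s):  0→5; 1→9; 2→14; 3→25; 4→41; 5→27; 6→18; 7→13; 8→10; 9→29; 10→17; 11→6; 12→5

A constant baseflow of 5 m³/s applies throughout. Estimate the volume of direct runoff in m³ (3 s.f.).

Direct-runoff ordinates (Q − Q_b): 0.0, 4.0, 9.0, 20.0, 36.0, 22.0, 13.0, 8.0, 5.0, 24.0, 12.0, 1.0, 0.0 m³/s.
ΣQ_DR = 154.0 m³/s.
With Δt = 1 h = 3600 s, V = ΣQ_DR · Δt = 154.0 × 3600 = 5.54 × 10^5 m³.

V ≈ 5.54 × 10^5 m³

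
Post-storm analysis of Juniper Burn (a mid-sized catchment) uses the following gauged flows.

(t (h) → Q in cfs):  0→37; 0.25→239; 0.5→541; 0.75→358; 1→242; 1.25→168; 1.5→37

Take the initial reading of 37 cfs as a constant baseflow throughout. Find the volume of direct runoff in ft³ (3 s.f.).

Direct-runoff ordinates (Q − Q_b): 0.0, 202.0, 504.0, 321.0, 205.0, 131.0, 0.0 cfs.
ΣQ_DR = 1363 cfs.
With Δt = 0.25 h = 900 s, V = ΣQ_DR · Δt = 1363 × 900 = 1.23 × 10^6 ft³.

V ≈ 1.23 × 10^6 ft³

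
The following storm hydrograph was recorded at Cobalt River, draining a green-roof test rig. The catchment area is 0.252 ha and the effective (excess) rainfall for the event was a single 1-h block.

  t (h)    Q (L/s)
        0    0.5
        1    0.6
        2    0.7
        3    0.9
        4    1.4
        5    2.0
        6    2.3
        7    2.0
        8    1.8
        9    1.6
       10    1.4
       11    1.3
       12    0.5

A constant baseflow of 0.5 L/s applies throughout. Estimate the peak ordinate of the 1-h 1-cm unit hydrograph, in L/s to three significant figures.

Direct runoff: 0.0, 0.1, 0.2, 0.4, 0.9, 1.5, 1.8, 1.5, 1.3, 1.1, 0.9, 0.8, 0.0 L/s; ΣQ_DR = 10.50 L/s, peak = 1.8 L/s.
Runoff depth d = ΣQ_DR·Δt / A = 10.50 × 3600 / (0.252 ha) = 15.00 mm.
The 1-cm UH is the DRH scaled by (10 mm)/d, so U_p = 1.8 × 10/15.00 = 1.20 L/s.

U_p ≈ 1.20 L/s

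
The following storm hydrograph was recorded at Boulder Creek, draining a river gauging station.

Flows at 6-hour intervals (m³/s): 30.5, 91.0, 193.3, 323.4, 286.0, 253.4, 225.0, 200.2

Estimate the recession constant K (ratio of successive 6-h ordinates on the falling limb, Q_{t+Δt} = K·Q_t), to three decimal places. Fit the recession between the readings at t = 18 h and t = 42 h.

Using the recession-limb readings at t = 18 h and t = 42 h: Q falls from 323.4 to 200.2 m³/s over 4 intervals.
K = (Q₂/Q₁)^(1/4) = (200.2/323.4)^(1/4) = 0.887.

K ≈ 0.887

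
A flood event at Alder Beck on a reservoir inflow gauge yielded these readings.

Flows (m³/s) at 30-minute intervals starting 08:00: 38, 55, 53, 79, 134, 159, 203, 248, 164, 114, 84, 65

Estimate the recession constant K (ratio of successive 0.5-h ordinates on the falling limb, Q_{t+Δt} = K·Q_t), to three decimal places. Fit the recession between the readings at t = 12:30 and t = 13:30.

Using the recession-limb readings at t = 12:30 and t = 13:30: Q falls from 114 to 65 m³/s over 2 intervals.
K = (Q₂/Q₁)^(1/2) = (65/114)^(1/2) = 0.755.

K ≈ 0.755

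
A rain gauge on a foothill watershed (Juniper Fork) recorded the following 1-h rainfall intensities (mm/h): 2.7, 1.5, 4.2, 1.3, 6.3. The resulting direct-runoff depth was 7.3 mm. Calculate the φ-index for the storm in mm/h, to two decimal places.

φ ≈ 1.97 mm/h

Only the 3 blocks with intensity above φ contribute runoff: 2.7, 4.2, 6.3 mm/h.
Σ(I−φ)·Δt = d  ⇒  (2.7+4.2+6.3 − 3φ)·1 = 7.3
φ = (13.20 − 7.3/1) / 3 = 1.97 mm/h.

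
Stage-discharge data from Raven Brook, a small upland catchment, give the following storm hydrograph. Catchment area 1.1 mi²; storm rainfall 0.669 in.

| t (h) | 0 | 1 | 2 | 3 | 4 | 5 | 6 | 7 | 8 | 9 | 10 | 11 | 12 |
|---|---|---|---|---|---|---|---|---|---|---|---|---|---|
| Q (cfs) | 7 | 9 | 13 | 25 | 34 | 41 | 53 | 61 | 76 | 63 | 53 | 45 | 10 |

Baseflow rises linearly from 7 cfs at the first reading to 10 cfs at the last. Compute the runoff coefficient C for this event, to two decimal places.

C ≈ 0.80

ΣQ_DR = 379.5 cfs; V = ΣQ_DR·Δt = 1.366 × 10^6 ft³.
Runoff depth d = V / A = 0.5346 in.
C = d / P = 0.5346 / 0.669 = 0.80.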